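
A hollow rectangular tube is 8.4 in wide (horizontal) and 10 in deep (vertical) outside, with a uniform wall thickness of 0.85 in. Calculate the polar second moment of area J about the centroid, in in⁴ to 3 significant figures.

Break the section into simple shapes (no overlaps), measuring from the bottom-left corner of the bounding box.
Outer rectangle: 8.4 × 10, A = 84 in², y = 5 in, Ī = 700 in⁴.
Inner void (subtracted): 6.7 × 8.3, A = 55.61 in², y = 5 in, Ī = 319.25 in⁴.
By symmetry the centroid is at mid-height, ȳ = 5 in.
All pieces are centred on the centroidal x-axis, so I = ΣĪ (holes subtracted) = 380.75 in⁴.
Repeating about the centroidal y-axis gives I_y = 285.89 in⁴.
Polar second moment: J = I_x + I_y = 666.64 in⁴.

J ≈ 667 in⁴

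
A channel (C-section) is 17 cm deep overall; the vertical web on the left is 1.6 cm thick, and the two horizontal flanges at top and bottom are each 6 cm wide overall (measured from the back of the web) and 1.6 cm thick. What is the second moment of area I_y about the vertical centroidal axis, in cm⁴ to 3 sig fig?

I_y ≈ 112 cm⁴

Break the section into simple shapes (no overlaps), measuring from the bottom-left corner of the bounding box.
Web: 1.6 × 17, A = 27.2 cm², x = 0.8 cm, Ī = 5.8027 cm⁴.
Top flange (beyond web): 4.4 × 1.6, A = 7.04 cm², x = 3.8 cm, Ī = 11.358 cm⁴.
Bottom flange (beyond web): 4.4 × 1.6, A = 7.04 cm², x = 3.8 cm, Ī = 11.358 cm⁴.
Centroid: x̄ = ΣA·x / ΣA = 1.8233 cm.
Transfer each piece to the vertical centroidal axis using Ī + A·d² with d = x − 1.8233:
  web: d = -1.0233 cm → contributes +34.282 cm⁴
  top flange (beyond web): d = 1.9767 cm → contributes +38.867 cm⁴
  bottom flange (beyond web): d = 1.9767 cm → contributes +38.867 cm⁴
Total I = 112.02 cm⁴.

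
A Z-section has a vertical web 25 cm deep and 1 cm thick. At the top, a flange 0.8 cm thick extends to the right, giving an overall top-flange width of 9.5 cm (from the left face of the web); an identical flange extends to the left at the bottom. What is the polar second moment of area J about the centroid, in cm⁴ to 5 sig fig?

J ≈ 3684.8 cm⁴

Split into non-overlapping primitives; take the origin at the lower-left of the bounding box.
Web: 1 × 25, A = 25 cm², y = 12.5 cm, Ī = 1302.083 cm⁴.
Top flange (beyond web): 8.5 × 0.8, A = 6.8 cm², y = 24.6 cm, Ī = 0.3626667 cm⁴.
Bottom flange (beyond web): 8.5 × 0.8, A = 6.8 cm², y = 0.4 cm, Ī = 0.3626667 cm⁴.
Centroid: ȳ = ΣA·y / ΣA = 12.5 cm.
Transfer each piece to the centroidal x-axis using Ī + A·d² with d = y − 12.5:
  web: d = 0 cm → contributes +1302.083 cm⁴
  top flange (beyond web): d = 12.1 cm → contributes +995.9507 cm⁴
  bottom flange (beyond web): d = -12.1 cm → contributes +995.9507 cm⁴
Total I = 3293.985 cm⁴.
For the y-axis: x̄ = 9 cm.
Repeating about the centroidal y-axis gives I_y = 390.8167 cm⁴.
Polar second moment: J = I_x + I_y = 3684.801 cm⁴.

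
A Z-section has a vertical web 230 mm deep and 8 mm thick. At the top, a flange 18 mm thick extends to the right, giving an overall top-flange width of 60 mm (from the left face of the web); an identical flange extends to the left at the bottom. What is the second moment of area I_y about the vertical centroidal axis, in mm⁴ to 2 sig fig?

I_y ≈ 2.1 × 10⁶ mm⁴

Decompose the section into non-overlapping parts with the origin at the bottom-left of its bounding rectangle.
Web: 8 × 230, A = 1 840 mm², x = 56 mm, Ī = 9 813 mm⁴.
Top flange (beyond web): 52 × 18, A = 936 mm², x = 86 mm, Ī = 210 912 mm⁴.
Bottom flange (beyond web): 52 × 18, A = 936 mm², x = 26 mm, Ī = 210 912 mm⁴.
Centroid: x̄ = ΣA·x / ΣA = 56 mm.
Transfer each piece to the vertical centroidal axis using Ī + A·d² with d = x − 56:
  web: d = 0 mm → contributes +9 813 mm⁴
  top flange (beyond web): d = 30 mm → contributes +1 053 312 mm⁴
  bottom flange (beyond web): d = -30 mm → contributes +1 053 312 mm⁴
Total I = 2 116 437 mm⁴.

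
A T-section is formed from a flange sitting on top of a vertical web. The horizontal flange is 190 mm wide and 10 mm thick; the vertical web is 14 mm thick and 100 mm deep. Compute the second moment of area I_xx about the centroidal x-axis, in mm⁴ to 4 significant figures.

Decompose the section into non-overlapping parts with the origin at the bottom-left of its bounding rectangle.
Flange: 190 × 10, A = 1 900 mm², y = 105 mm, Ī = 15833.3 mm⁴.
Web: 14 × 100, A = 1 400 mm², y = 50 mm, Ī = 1 166 667 mm⁴.
Centroid: ȳ = ΣA·y / ΣA = 81.6667 mm.
Transfer each piece to the centroidal x-axis using Ī + A·d² with d = y − 81.6667:
  flange: d = 23.3333 mm → contributes +1 050 278 mm⁴
  web: d = -31.6667 mm → contributes +2 570 556 mm⁴
Total I = 3 620 833 mm⁴.

I_xx ≈ 3.621 × 10⁶ mm⁴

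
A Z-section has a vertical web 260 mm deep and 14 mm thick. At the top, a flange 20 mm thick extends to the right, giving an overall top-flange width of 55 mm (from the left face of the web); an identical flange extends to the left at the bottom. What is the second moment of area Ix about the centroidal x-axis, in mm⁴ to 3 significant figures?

Treat the section as a set of non-overlapping primitives; coordinates are from the bounding-box lower-left.
Web: 14 × 260, A = 3 640 mm², y = 130 mm, Ī = 20 505 333 mm⁴.
Top flange (beyond web): 41 × 20, A = 820 mm², y = 250 mm, Ī = 27 333 mm⁴.
Bottom flange (beyond web): 41 × 20, A = 820 mm², y = 10 mm, Ī = 27 333 mm⁴.
Centroid: ȳ = ΣA·y / ΣA = 130 mm.
Transfer each piece to the centroidal x-axis using Ī + A·d² with d = y − 130:
  web: d = 0 mm → contributes +20 505 333 mm⁴
  top flange (beyond web): d = 120 mm → contributes +11 835 333 mm⁴
  bottom flange (beyond web): d = -120 mm → contributes +11 835 333 mm⁴
Total I = 44 176 000 mm⁴.

Ix ≈ 4.42 × 10⁷ mm⁴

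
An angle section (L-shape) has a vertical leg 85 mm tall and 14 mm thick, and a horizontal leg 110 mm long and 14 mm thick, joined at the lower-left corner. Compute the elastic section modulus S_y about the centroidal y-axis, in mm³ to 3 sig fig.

Treat the section as a set of non-overlapping primitives; coordinates are from the bounding-box lower-left.
Vertical leg: 14 × 85, A = 1 190 mm², x = 7 mm, Ī = 19 437 mm⁴.
Horizontal leg (remainder): 96 × 14, A = 1 344 mm², x = 62 mm, Ī = 1 032 192 mm⁴.
Centroid: x̄ = ΣA·x / ΣA = 36.171 mm.
Transfer each piece to the centroidal y-axis using Ī + A·d² with d = x − 36.171:
  vertical leg: d = -29.171 mm → contributes +1 032 083 mm⁴
  horizontal leg (remainder): d = 25.829 mm → contributes +1 928 806 mm⁴
Total I = 2 960 888 mm⁴.
Extreme fibre distance c = 73.829 mm; S = I/c = 40 105 mm³.

S_y ≈ 4.01 × 10⁴ mm³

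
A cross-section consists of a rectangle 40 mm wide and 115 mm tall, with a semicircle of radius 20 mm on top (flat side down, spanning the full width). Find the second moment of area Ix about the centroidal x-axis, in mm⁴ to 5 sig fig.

Treat the section as a set of non-overlapping primitives; coordinates are from the bounding-box lower-left.
Rectangular body: 40 × 115, A = 4 600 mm², y = 57.5 mm, Ī = 5 069 583 mm⁴.
Semicircular cap: semicircle r = 20, A = 628.3185 mm², y = 123.4883 mm, Ī = 17561.11 mm⁴.
Centroid: ȳ = ΣA·y / ΣA = 65.43021 mm.
Transfer each piece to the centroidal x-axis using Ī + A·d² with d = y − 65.43021:
  rectangular body: d = -7.930207 mm → contributes +5 358 869 mm⁴
  semicircular cap: d = 58.05806 mm → contributes +2 135 458 mm⁴
Total I = 7 494 327 mm⁴.

Ix ≈ 7.4943 × 10⁶ mm⁴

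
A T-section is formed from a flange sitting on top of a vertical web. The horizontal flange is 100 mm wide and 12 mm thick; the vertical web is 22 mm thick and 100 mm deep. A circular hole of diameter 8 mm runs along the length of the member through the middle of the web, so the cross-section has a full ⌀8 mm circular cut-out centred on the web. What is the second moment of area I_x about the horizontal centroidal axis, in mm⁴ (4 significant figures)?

I_x ≈ 4.263 × 10⁶ mm⁴

Treat the section as a set of non-overlapping primitives; coordinates are from the bounding-box lower-left.
Flange: 100 × 12, A = 1 200 mm², y = 106 mm, Ī = 14 400 mm⁴.
Web: 22 × 100, A = 2 200 mm², y = 50 mm, Ī = 1 833 333 mm⁴.
Hole (subtracted): ⌀8, A = 50.2655 mm², y = 50 mm, Ī = 201.062 mm⁴.
Centroid: ȳ = ΣA·y / ΣA = 70.0613 mm.
Transfer each piece to the horizontal centroidal axis using Ī + A·d² with d = y − 70.0613:
  flange: d = 35.9387 mm → contributes +1 564 309 mm⁴
  web: d = -20.0613 mm → contributes +2 718 735 mm⁴
  hole: d = -20.0613 mm → contributes −20430.7 mm⁴
Total I = 4 262 613 mm⁴.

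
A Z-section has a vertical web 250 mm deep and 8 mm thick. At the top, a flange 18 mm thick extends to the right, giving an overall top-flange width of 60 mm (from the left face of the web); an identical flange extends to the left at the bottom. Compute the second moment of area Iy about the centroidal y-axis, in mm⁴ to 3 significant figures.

Iy ≈ 2.12 × 10⁶ mm⁴

Split into non-overlapping primitives; take the origin at the lower-left of the bounding box.
Web: 8 × 250, A = 2 000 mm², x = 56 mm, Ī = 10 667 mm⁴.
Top flange (beyond web): 52 × 18, A = 936 mm², x = 86 mm, Ī = 210 912 mm⁴.
Bottom flange (beyond web): 52 × 18, A = 936 mm², x = 26 mm, Ī = 210 912 mm⁴.
Centroid: x̄ = ΣA·x / ΣA = 56 mm.
Transfer each piece to the centroidal y-axis using Ī + A·d² with d = x − 56:
  web: d = 0 mm → contributes +10 667 mm⁴
  top flange (beyond web): d = 30 mm → contributes +1 053 312 mm⁴
  bottom flange (beyond web): d = -30 mm → contributes +1 053 312 mm⁴
Total I = 2 117 291 mm⁴.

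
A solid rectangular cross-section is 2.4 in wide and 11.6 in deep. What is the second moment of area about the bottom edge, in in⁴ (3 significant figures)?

I_base ≈ 1250 in⁴

The section: 2.4 × 11.6, A = 27.84 in², y = 5.8 in, Ī = 312.18 in⁴.
Transfer it to the base of the section using Ī + A·d² with d = y − 0:
  the section: d = 5.8 in → contributes +1248.7 in⁴
Total I = 1248.7 in⁴.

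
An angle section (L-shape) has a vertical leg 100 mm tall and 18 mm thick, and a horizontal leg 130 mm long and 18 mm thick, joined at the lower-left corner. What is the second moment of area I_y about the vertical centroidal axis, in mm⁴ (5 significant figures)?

Break the section into simple shapes (no overlaps), measuring from the bottom-left corner of the bounding box.
Vertical leg: 18 × 100, A = 1 800 mm², x = 9 mm, Ī = 48 600 mm⁴.
Horizontal leg (remainder): 112 × 18, A = 2 016 mm², x = 74 mm, Ī = 2 107 392 mm⁴.
Centroid: x̄ = ΣA·x / ΣA = 43.33962 mm.
Transfer each piece to the vertical centroidal axis using Ī + A·d² with d = x − 43.33962:
  vertical leg: d = -34.33962 mm → contributes +2 171 177 mm⁴
  horizontal leg (remainder): d = 30.66038 mm → contributes +4 002 550 mm⁴
Total I = 6 173 728 mm⁴.

I_y ≈ 6.1737 × 10⁶ mm⁴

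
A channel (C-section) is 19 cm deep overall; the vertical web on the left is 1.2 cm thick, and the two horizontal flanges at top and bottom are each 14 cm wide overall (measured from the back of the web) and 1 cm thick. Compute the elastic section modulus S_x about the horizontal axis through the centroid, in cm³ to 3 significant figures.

S_x ≈ 291 cm³

Break the section into simple shapes (no overlaps), measuring from the bottom-left corner of the bounding box.
Web: 1.2 × 19, A = 22.8 cm², y = 9.5 cm, Ī = 685.9 cm⁴.
Top flange (beyond web): 12.8 × 1, A = 12.8 cm², y = 18.5 cm, Ī = 1.0667 cm⁴.
Bottom flange (beyond web): 12.8 × 1, A = 12.8 cm², y = 0.5 cm, Ī = 1.0667 cm⁴.
By symmetry the centroid is at mid-height, ȳ = 9.5 cm.
Transfer each piece to the horizontal axis through the centroid using Ī + A·d² with d = y − 9.5:
  web: d = 0 cm → contributes +685.9 cm⁴
  top flange (beyond web): d = 9 cm → contributes +1037.9 cm⁴
  bottom flange (beyond web): d = -9 cm → contributes +1037.9 cm⁴
Total I = 2761.6 cm⁴.
Extreme fibre distance c = 9.5 cm; S = I/c = 290.7 cm³.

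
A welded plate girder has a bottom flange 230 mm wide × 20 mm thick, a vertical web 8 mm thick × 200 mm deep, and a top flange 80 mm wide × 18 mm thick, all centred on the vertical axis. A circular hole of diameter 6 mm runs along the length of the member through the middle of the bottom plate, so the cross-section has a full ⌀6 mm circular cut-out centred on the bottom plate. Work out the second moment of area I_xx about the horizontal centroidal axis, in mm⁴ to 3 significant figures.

I_xx ≈ 6.22 × 10⁷ mm⁴

Break the section into simple shapes (no overlaps), measuring from the bottom-left corner of the bounding box.
Bottom plate: 230 × 20, A = 4 600 mm², y = 10 mm, Ī = 153 333 mm⁴.
Web plate: 8 × 200, A = 1 600 mm², y = 120 mm, Ī = 5 333 333 mm⁴.
Top plate: 80 × 18, A = 1 440 mm², y = 229 mm, Ī = 38 880 mm⁴.
Hole (subtracted): ⌀6, A = 28.274 mm², y = 10 mm, Ī = 63.617 mm⁴.
Centroid: ȳ = ΣA·y / ΣA = 74.553 mm.
Transfer each piece to the horizontal centroidal axis using Ī + A·d² with d = y − 74.553:
  bottom plate: d = -64.553 mm → contributes +19 321 968 mm⁴
  web plate: d = 45.447 mm → contributes +8 638 016 mm⁴
  top plate: d = 154.45 mm → contributes +34 388 445 mm⁴
  hole: d = -64.553 mm → contributes −117 885 mm⁴
Total I = 62 230 543 mm⁴.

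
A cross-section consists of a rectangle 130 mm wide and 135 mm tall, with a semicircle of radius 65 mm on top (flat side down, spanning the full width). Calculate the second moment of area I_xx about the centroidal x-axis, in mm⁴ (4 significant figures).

Split into non-overlapping primitives; take the origin at the lower-left of the bounding box.
Rectangular body: 130 × 135, A = 17 550 mm², y = 67.5 mm, Ī = 26 654 063 mm⁴.
Semicircular cap: semicircle r = 65, A = 6636.61 mm², y = 162.587 mm, Ī = 1 959 230 mm⁴.
Centroid: ȳ = ΣA·y / ΣA = 93.5911 mm.
Transfer each piece to the centroidal x-axis using Ī + A·d² with d = y − 93.5911:
  rectangular body: d = -26.0911 mm → contributes +38 601 125 mm⁴
  semicircular cap: d = 68.9958 mm → contributes +33 552 287 mm⁴
Total I = 72 153 412 mm⁴.

I_xx ≈ 7.215 × 10⁷ mm⁴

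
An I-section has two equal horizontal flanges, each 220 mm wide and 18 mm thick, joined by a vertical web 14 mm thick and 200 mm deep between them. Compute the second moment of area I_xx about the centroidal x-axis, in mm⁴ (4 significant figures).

I_xx ≈ 1.036 × 10⁸ mm⁴

Break the section into simple shapes (no overlaps), measuring from the bottom-left corner of the bounding box.
Bottom flange: 220 × 18, A = 3 960 mm², y = 9 mm, Ī = 106 920 mm⁴.
Web: 14 × 200, A = 2 800 mm², y = 118 mm, Ī = 9 333 333 mm⁴.
Top flange: 220 × 18, A = 3 960 mm², y = 227 mm, Ī = 106 920 mm⁴.
By symmetry the centroid is at mid-height, ȳ = 118 mm.
Transfer each piece to the centroidal x-axis using Ī + A·d² with d = y − 118:
  bottom flange: d = -109 mm → contributes +47 155 680 mm⁴
  web: d = 0 mm → contributes +9 333 333 mm⁴
  top flange: d = 109 mm → contributes +47 155 680 mm⁴
Total I = 103 644 693 mm⁴.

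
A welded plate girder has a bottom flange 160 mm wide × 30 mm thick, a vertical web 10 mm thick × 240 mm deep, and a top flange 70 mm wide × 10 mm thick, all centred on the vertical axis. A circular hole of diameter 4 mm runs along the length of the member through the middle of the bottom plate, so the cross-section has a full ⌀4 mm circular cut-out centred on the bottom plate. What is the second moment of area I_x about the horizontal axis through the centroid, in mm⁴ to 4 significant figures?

Break the section into simple shapes (no overlaps), measuring from the bottom-left corner of the bounding box.
Bottom plate: 160 × 30, A = 4 800 mm², y = 15 mm, Ī = 360 000 mm⁴.
Web plate: 10 × 240, A = 2 400 mm², y = 150 mm, Ī = 11 520 000 mm⁴.
Top plate: 70 × 10, A = 700 mm², y = 275 mm, Ī = 5833.33 mm⁴.
Hole (subtracted): ⌀4, A = 12.5664 mm², y = 15 mm, Ī = 12.5664 mm⁴.
Centroid: ȳ = ΣA·y / ΣA = 79.1527 mm.
Transfer each piece to the horizontal axis through the centroid using Ī + A·d² with d = y − 79.1527:
  bottom plate: d = -64.1527 mm → contributes +20 114 718 mm⁴
  web plate: d = 70.8473 mm → contributes +23 566 423 mm⁴
  top plate: d = 195.847 mm → contributes +26 855 154 mm⁴
  hole: d = -64.1527 mm → contributes −51730.3 mm⁴
Total I = 70 484 565 mm⁴.

I_x ≈ 7.048 × 10⁷ mm⁴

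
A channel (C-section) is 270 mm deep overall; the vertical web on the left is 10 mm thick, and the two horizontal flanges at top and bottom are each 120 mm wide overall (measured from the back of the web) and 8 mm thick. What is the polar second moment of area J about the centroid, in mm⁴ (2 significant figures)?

J ≈ 5.2 × 10⁷ mm⁴

Split into non-overlapping primitives; take the origin at the lower-left of the bounding box.
Web: 10 × 270, A = 2 700 mm², y = 135 mm, Ī = 16 402 500 mm⁴.
Top flange (beyond web): 110 × 8, A = 880 mm², y = 266 mm, Ī = 4 693 mm⁴.
Bottom flange (beyond web): 110 × 8, A = 880 mm², y = 4 mm, Ī = 4 693 mm⁴.
By symmetry the centroid is at mid-height, ȳ = 135 mm.
Transfer each piece to the centroidal x-axis using Ī + A·d² with d = y − 135:
  web: d = 0 mm → contributes +16 402 500 mm⁴
  top flange (beyond web): d = 131 mm → contributes +15 106 373 mm⁴
  bottom flange (beyond web): d = -131 mm → contributes +15 106 373 mm⁴
Total I = 46 615 247 mm⁴.
For the y-axis: x̄ = 28.68 mm.
Repeating about the centroidal y-axis gives I_y = 5 632 862 mm⁴.
Polar second moment: J = I_x + I_y = 52 248 108 mm⁴.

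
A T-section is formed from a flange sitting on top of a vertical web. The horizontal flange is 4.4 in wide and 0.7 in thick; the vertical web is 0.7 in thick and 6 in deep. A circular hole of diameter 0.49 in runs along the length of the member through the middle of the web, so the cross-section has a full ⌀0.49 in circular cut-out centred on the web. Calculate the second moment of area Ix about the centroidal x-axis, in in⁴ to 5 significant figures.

Break the section into simple shapes (no overlaps), measuring from the bottom-left corner of the bounding box.
Flange: 4.4 × 0.7, A = 3.08 in², y = 6.35 in, Ī = 0.1257667 in⁴.
Web: 0.7 × 6, A = 4.2 in², y = 3 in, Ī = 12.6 in⁴.
Hole (subtracted): ⌀0.49, A = 0.1885741 in², y = 3 in, Ī = 0.00282979 in⁴.
Centroid: ȳ = ΣA·y / ΣA = 4.454997 in.
Transfer each piece to the centroidal x-axis using Ī + A·d² with d = y − 4.454997:
  flange: d = 1.895003 in → contributes +11.18616 in⁴
  web: d = -1.454997 in → contributes +21.49146 in⁴
  hole: d = -1.454997 in → contributes −0.402044 in⁴
Total I = 32.27558 in⁴.

Ix ≈ 32.276 in⁴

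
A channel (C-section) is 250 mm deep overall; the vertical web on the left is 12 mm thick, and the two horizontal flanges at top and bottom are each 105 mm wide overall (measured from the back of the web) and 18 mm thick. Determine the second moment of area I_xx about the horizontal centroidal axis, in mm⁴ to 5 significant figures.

Split into non-overlapping primitives; take the origin at the lower-left of the bounding box.
Web: 12 × 250, A = 3 000 mm², y = 125 mm, Ī = 15 625 000 mm⁴.
Top flange (beyond web): 93 × 18, A = 1 674 mm², y = 241 mm, Ī = 45 198 mm⁴.
Bottom flange (beyond web): 93 × 18, A = 1 674 mm², y = 9 mm, Ī = 45 198 mm⁴.
By symmetry the centroid is at mid-height, ȳ = 125 mm.
Transfer each piece to the horizontal centroidal axis using Ī + A·d² with d = y − 125:
  web: d = 0 mm → contributes +15 625 000 mm⁴
  top flange (beyond web): d = 116 mm → contributes +22 570 542 mm⁴
  bottom flange (beyond web): d = -116 mm → contributes +22 570 542 mm⁴
Total I = 60 766 084 mm⁴.

I_xx ≈ 6.0766 × 10⁷ mm⁴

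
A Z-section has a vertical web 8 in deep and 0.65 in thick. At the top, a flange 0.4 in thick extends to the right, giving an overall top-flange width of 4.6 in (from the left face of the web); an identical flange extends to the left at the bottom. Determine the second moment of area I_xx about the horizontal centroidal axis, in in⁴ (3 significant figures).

Decompose the section into non-overlapping parts with the origin at the bottom-left of its bounding rectangle.
Web: 0.65 × 8, A = 5.2 in², y = 4 in, Ī = 27.733 in⁴.
Top flange (beyond web): 3.95 × 0.4, A = 1.58 in², y = 7.8 in, Ī = 0.021067 in⁴.
Bottom flange (beyond web): 3.95 × 0.4, A = 1.58 in², y = 0.2 in, Ī = 0.021067 in⁴.
Centroid: ȳ = ΣA·y / ΣA = 4 in.
Transfer each piece to the horizontal centroidal axis using Ī + A·d² with d = y − 4:
  web: d = 0 in → contributes +27.733 in⁴
  top flange (beyond web): d = 3.8 in → contributes +22.836 in⁴
  bottom flange (beyond web): d = -3.8 in → contributes +22.836 in⁴
Total I = 73.406 in⁴.

I_xx ≈ 73.4 in⁴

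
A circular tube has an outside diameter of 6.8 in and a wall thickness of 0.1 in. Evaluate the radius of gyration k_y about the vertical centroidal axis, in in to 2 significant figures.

k_y ≈ 2.4 in

Break the section into simple shapes (no overlaps), measuring from the bottom-left corner of the bounding box.
Outer circle: ⌀6.8, A = 36.32 in², x = 3.4 in, Ī = 105 in⁴.
Bore (subtracted): ⌀6.6, A = 34.21 in², x = 3.4 in, Ī = 93.14 in⁴.
By symmetry the centroid is at mid-width, x̄ = 3.4 in.
All pieces are centred on the vertical centroidal axis, so I = ΣĪ (holes subtracted) = 11.81 in⁴.
Radius of gyration: k = √(I/A) = √(11.81 / 2.105) = 2.369 in.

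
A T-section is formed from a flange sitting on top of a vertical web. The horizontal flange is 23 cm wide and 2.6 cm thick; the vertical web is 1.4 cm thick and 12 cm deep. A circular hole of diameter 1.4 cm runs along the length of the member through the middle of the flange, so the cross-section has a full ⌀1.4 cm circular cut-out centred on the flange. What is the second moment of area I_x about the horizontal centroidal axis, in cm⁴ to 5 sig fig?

Decompose the section into non-overlapping parts with the origin at the bottom-left of its bounding rectangle.
Flange: 23 × 2.6, A = 59.8 cm², y = 13.3 cm, Ī = 33.68733 cm⁴.
Web: 1.4 × 12, A = 16.8 cm², y = 6 cm, Ī = 201.6 cm⁴.
Hole (subtracted): ⌀1.4, A = 1.53938 cm², y = 13.3 cm, Ī = 0.1885741 cm⁴.
Centroid: ȳ = ΣA·y / ΣA = 11.66612 cm.
Transfer each piece to the horizontal centroidal axis using Ī + A·d² with d = y − 11.66612:
  flange: d = 1.633879 cm → contributes +193.3271 cm⁴
  web: d = -5.666121 cm → contributes +740.9627 cm⁴
  hole: d = 1.633879 cm → contributes −4.298045 cm⁴
Total I = 929.9918 cm⁴.

I_x ≈ 929.99 cm⁴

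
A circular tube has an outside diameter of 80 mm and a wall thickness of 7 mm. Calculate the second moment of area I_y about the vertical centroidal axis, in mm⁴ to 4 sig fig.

Decompose the section into non-overlapping parts with the origin at the bottom-left of its bounding rectangle.
Outer circle: ⌀80, A = 5026.55 mm², x = 40 mm, Ī = 2 010 619 mm⁴.
Bore (subtracted): ⌀66, A = 3421.19 mm², x = 40 mm, Ī = 931 420 mm⁴.
By symmetry the centroid is at mid-width, x̄ = 40 mm.
All pieces are centred on the vertical centroidal axis, so I = ΣĪ (holes subtracted) = 1 079 199 mm⁴.

I_y ≈ 1.079 × 10⁶ mm⁴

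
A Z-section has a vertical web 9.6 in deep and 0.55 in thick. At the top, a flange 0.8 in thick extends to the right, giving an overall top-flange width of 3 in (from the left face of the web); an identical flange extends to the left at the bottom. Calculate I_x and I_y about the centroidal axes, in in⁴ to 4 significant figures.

I_x ≈ 116.7 in⁴, I_y ≈ 10.91 in⁴

Split into non-overlapping primitives; take the origin at the lower-left of the bounding box.
Web: 0.55 × 9.6, A = 5.28 in², y = 4.8 in, Ī = 40.5504 in⁴.
Top flange (beyond web): 2.45 × 0.8, A = 1.96 in², y = 9.2 in, Ī = 0.104533 in⁴.
Bottom flange (beyond web): 2.45 × 0.8, A = 1.96 in², y = 0.4 in, Ī = 0.104533 in⁴.
Centroid: ȳ = ΣA·y / ΣA = 4.8 in.
Transfer each piece to the centroidal x-axis using Ī + A·d² with d = y − 4.8:
  web: d = 0 in → contributes +40.5504 in⁴
  top flange (beyond web): d = 4.4 in → contributes +38.0501 in⁴
  bottom flange (beyond web): d = -4.4 in → contributes +38.0501 in⁴
Total I = 116.651 in⁴.
For the y-axis: x̄ = 2.725 in.
Repeating about the centroidal y-axis gives I_y = 10.9139 in⁴.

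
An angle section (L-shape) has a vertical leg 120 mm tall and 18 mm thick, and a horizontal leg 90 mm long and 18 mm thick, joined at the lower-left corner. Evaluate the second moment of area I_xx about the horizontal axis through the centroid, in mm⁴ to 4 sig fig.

I_xx ≈ 4.734 × 10⁶ mm⁴

Decompose the section into non-overlapping parts with the origin at the bottom-left of its bounding rectangle.
Vertical leg: 18 × 120, A = 2 160 mm², y = 60 mm, Ī = 2 592 000 mm⁴.
Horizontal leg (remainder): 72 × 18, A = 1 296 mm², y = 9 mm, Ī = 34 992 mm⁴.
Centroid: ȳ = ΣA·y / ΣA = 40.875 mm.
Transfer each piece to the horizontal axis through the centroid using Ī + A·d² with d = y − 40.875:
  vertical leg: d = 19.125 mm → contributes +3 382 054 mm⁴
  horizontal leg (remainder): d = -31.875 mm → contributes +1 351 748 mm⁴
Total I = 4 733 802 mm⁴.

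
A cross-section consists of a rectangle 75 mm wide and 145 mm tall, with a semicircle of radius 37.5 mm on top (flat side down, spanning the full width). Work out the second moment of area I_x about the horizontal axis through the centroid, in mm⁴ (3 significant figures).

Treat the section as a set of non-overlapping primitives; coordinates are from the bounding-box lower-left.
Rectangular body: 75 × 145, A = 10 875 mm², y = 72.5 mm, Ī = 19 053 906 mm⁴.
Semicircular cap: semicircle r = 37.5, A = 2208.9 mm², y = 160.92 mm, Ī = 217 049 mm⁴.
Centroid: ȳ = ΣA·y / ΣA = 87.427 mm.
Transfer each piece to the horizontal axis through the centroid using Ī + A·d² with d = y − 87.427:
  rectangular body: d = -14.927 mm → contributes +21 477 023 mm⁴
  semicircular cap: d = 73.488 mm → contributes +12 146 518 mm⁴
Total I = 33 623 541 mm⁴.

I_x ≈ 3.36 × 10⁷ mm⁴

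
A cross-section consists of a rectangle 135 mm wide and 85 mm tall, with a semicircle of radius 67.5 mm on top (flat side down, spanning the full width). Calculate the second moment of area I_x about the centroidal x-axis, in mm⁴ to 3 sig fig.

Break the section into simple shapes (no overlaps), measuring from the bottom-left corner of the bounding box.
Rectangular body: 135 × 85, A = 11 475 mm², y = 42.5 mm, Ī = 6 908 906 mm⁴.
Semicircular cap: semicircle r = 67.5, A = 7156.9 mm², y = 113.65 mm, Ī = 2 278 490 mm⁴.
Centroid: ȳ = ΣA·y / ΣA = 69.829 mm.
Transfer each piece to the centroidal x-axis using Ī + A·d² with d = y − 69.829:
  rectangular body: d = -27.329 mm → contributes +15 479 589 mm⁴
  semicircular cap: d = 43.818 mm → contributes +16 020 197 mm⁴
Total I = 31 499 785 mm⁴.

I_x ≈ 3.15 × 10⁷ mm⁴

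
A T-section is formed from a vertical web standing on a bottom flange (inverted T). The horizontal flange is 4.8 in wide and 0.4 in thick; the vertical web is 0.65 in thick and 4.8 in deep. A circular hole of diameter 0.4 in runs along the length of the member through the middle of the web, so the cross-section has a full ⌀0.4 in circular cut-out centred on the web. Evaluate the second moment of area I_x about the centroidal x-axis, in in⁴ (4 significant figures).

I_x ≈ 13.92 in⁴

Treat the section as a set of non-overlapping primitives; coordinates are from the bounding-box lower-left.
Flange: 4.8 × 0.4, A = 1.92 in², y = 0.2 in, Ī = 0.0256 in⁴.
Web: 0.65 × 4.8, A = 3.12 in², y = 2.8 in, Ī = 5.9904 in⁴.
Hole (subtracted): ⌀0.4, A = 0.125664 in², y = 2.8 in, Ī = 0.00125664 in⁴.
Centroid: ȳ = ΣA·y / ΣA = 1.7842 in.
Transfer each piece to the centroidal x-axis using Ī + A·d² with d = y − 1.7842:
  flange: d = -1.5842 in → contributes +4.84418 in⁴
  web: d = 1.0158 in → contributes +9.20979 in⁴
  hole: d = 1.0158 in → contributes −0.130924 in⁴
Total I = 13.9231 in⁴.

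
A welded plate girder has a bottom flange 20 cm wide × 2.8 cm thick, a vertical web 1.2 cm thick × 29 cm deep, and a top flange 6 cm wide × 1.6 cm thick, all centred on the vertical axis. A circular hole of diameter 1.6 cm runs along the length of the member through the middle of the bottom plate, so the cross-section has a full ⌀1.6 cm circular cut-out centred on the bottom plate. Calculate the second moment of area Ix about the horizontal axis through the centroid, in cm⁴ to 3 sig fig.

Ix ≈ 1.32 × 10⁴ cm⁴

Treat the section as a set of non-overlapping primitives; coordinates are from the bounding-box lower-left.
Bottom plate: 20 × 2.8, A = 56 cm², y = 1.4 cm, Ī = 36.587 cm⁴.
Web plate: 1.2 × 29, A = 34.8 cm², y = 17.3 cm, Ī = 2438.9 cm⁴.
Top plate: 6 × 1.6, A = 9.6 cm², y = 32.6 cm, Ī = 2.048 cm⁴.
Hole (subtracted): ⌀1.6, A = 2.0106 cm², y = 1.4 cm, Ī = 0.3217 cm⁴.
Centroid: ȳ = ΣA·y / ΣA = 10.068 cm.
Transfer each piece to the horizontal axis through the centroid using Ī + A·d² with d = y − 10.068:
  bottom plate: d = -8.668 cm → contributes +4244.1 cm⁴
  web plate: d = 7.232 cm → contributes +4 259 cm⁴
  top plate: d = 22.532 cm → contributes +4875.9 cm⁴
  hole: d = -8.668 cm → contributes −151.39 cm⁴
Total I = 13 228 cm⁴.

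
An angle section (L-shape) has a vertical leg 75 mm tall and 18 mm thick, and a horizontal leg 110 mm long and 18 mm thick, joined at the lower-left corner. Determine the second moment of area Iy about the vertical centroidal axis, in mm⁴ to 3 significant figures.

Iy ≈ 3.45 × 10⁶ mm⁴

Split into non-overlapping primitives; take the origin at the lower-left of the bounding box.
Vertical leg: 18 × 75, A = 1 350 mm², x = 9 mm, Ī = 36 450 mm⁴.
Horizontal leg (remainder): 92 × 18, A = 1 656 mm², x = 64 mm, Ī = 1 168 032 mm⁴.
Centroid: x̄ = ΣA·x / ΣA = 39.299 mm.
Transfer each piece to the vertical centroidal axis using Ī + A·d² with d = x − 39.299:
  vertical leg: d = -30.299 mm → contributes +1 275 823 mm⁴
  horizontal leg (remainder): d = 24.701 mm → contributes +2 178 390 mm⁴
Total I = 3 454 213 mm⁴.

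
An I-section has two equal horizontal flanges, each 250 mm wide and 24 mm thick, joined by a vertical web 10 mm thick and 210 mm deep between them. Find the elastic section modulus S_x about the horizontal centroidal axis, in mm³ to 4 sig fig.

Break the section into simple shapes (no overlaps), measuring from the bottom-left corner of the bounding box.
Bottom flange: 250 × 24, A = 6 000 mm², y = 12 mm, Ī = 288 000 mm⁴.
Web: 10 × 210, A = 2 100 mm², y = 129 mm, Ī = 7 717 500 mm⁴.
Top flange: 250 × 24, A = 6 000 mm², y = 246 mm, Ī = 288 000 mm⁴.
By symmetry the centroid is at mid-height, ȳ = 129 mm.
Transfer each piece to the horizontal centroidal axis using Ī + A·d² with d = y − 129:
  bottom flange: d = -117 mm → contributes +82 422 000 mm⁴
  web: d = 0 mm → contributes +7 717 500 mm⁴
  top flange: d = 117 mm → contributes +82 422 000 mm⁴
Total I = 172 561 500 mm⁴.
Extreme fibre distance c = 129 mm; S = I/c = 1 337 686 mm³.

S_x ≈ 1.338 × 10⁶ mm³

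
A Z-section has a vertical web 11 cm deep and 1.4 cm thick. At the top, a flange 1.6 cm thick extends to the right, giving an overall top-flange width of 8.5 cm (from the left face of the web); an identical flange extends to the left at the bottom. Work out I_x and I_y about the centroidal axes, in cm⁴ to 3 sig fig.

Break the section into simple shapes (no overlaps), measuring from the bottom-left corner of the bounding box.
Web: 1.4 × 11, A = 15.4 cm², y = 5.5 cm, Ī = 155.28 cm⁴.
Top flange (beyond web): 7.1 × 1.6, A = 11.36 cm², y = 10.2 cm, Ī = 2.4235 cm⁴.
Bottom flange (beyond web): 7.1 × 1.6, A = 11.36 cm², y = 0.8 cm, Ī = 2.4235 cm⁴.
Centroid: ȳ = ΣA·y / ΣA = 5.5 cm.
Transfer each piece to the centroidal x-axis using Ī + A·d² with d = y − 5.5:
  web: d = 0 cm → contributes +155.28 cm⁴
  top flange (beyond web): d = 4.7 cm → contributes +253.37 cm⁴
  bottom flange (beyond web): d = -4.7 cm → contributes +253.37 cm⁴
Total I = 662.02 cm⁴.
For the y-axis: x̄ = 7.8 cm.
Repeating about the centroidal y-axis gives I_y = 508.34 cm⁴.

I_x ≈ 662 cm⁴, I_y ≈ 508 cm⁴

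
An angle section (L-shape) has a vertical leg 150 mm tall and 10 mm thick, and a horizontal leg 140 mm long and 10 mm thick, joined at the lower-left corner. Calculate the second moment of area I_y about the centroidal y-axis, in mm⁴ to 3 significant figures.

Decompose the section into non-overlapping parts with the origin at the bottom-left of its bounding rectangle.
Vertical leg: 10 × 150, A = 1 500 mm², x = 5 mm, Ī = 12 500 mm⁴.
Horizontal leg (remainder): 130 × 10, A = 1 300 mm², x = 75 mm, Ī = 1 830 833 mm⁴.
Centroid: x̄ = ΣA·x / ΣA = 37.5 mm.
Transfer each piece to the centroidal y-axis using Ī + A·d² with d = x − 37.5:
  vertical leg: d = -32.5 mm → contributes +1 596 875 mm⁴
  horizontal leg (remainder): d = 37.5 mm → contributes +3 658 958 mm⁴
Total I = 5 255 833 mm⁴.

I_y ≈ 5.26 × 10⁶ mm⁴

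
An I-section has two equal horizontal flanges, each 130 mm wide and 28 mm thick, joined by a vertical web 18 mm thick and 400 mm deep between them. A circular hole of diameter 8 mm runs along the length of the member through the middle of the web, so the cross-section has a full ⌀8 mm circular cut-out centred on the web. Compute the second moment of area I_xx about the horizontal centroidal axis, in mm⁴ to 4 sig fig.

I_xx ≈ 4.299 × 10⁸ mm⁴

Break the section into simple shapes (no overlaps), measuring from the bottom-left corner of the bounding box.
Bottom flange: 130 × 28, A = 3 640 mm², y = 14 mm, Ī = 237 813 mm⁴.
Web: 18 × 400, A = 7 200 mm², y = 228 mm, Ī = 96 000 000 mm⁴.
Top flange: 130 × 28, A = 3 640 mm², y = 442 mm, Ī = 237 813 mm⁴.
Hole (subtracted): ⌀8, A = 50.2655 mm², y = 228 mm, Ī = 201.062 mm⁴.
By symmetry the centroid is at mid-height, ȳ = 228 mm.
Transfer each piece to the horizontal centroidal axis using Ī + A·d² with d = y − 228:
  bottom flange: d = -214 mm → contributes +166 935 253 mm⁴
  web: d = 0 mm → contributes +96 000 000 mm⁴
  top flange: d = 214 mm → contributes +166 935 253 mm⁴
  hole: d = 0 mm → contributes −201.062 mm⁴
Total I = 429 870 306 mm⁴.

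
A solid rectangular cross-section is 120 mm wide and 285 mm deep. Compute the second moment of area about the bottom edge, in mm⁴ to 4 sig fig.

The section: 120 × 285, A = 34 200 mm², y = 142.5 mm, Ī = 231 491 250 mm⁴.
Transfer it to a horizontal axis along the bottom face using Ī + A·d² with d = y − 0:
  the section: d = 142.5 mm → contributes +925 965 000 mm⁴
Total I = 925 965 000 mm⁴.

I_base ≈ 9.260 × 10⁸ mm⁴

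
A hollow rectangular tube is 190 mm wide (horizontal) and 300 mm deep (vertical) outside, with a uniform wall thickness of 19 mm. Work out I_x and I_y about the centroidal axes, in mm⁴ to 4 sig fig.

Break the section into simple shapes (no overlaps), measuring from the bottom-left corner of the bounding box.
Outer rectangle: 190 × 300, A = 57 000 mm², y = 150 mm, Ī = 427 500 000 mm⁴.
Inner void (subtracted): 152 × 262, A = 39 824 mm², y = 150 mm, Ī = 227 806 555 mm⁴.
By symmetry the centroid is at mid-height, ȳ = 150 mm.
All pieces are centred on the centroidal x-axis, so I = ΣĪ (holes subtracted) = 199 693 445 mm⁴.
Repeating about the centroidal y-axis gives I_y = 94 800 525 mm⁴.

I_x ≈ 1.997 × 10⁸ mm⁴, I_y ≈ 9.480 × 10⁷ mm⁴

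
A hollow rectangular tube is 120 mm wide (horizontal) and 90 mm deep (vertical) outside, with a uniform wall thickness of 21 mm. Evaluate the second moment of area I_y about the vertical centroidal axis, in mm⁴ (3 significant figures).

I_y ≈ 1.11 × 10⁷ mm⁴

Decompose the section into non-overlapping parts with the origin at the bottom-left of its bounding rectangle.
Outer rectangle: 120 × 90, A = 10 800 mm², x = 60 mm, Ī = 12 960 000 mm⁴.
Inner void (subtracted): 78 × 48, A = 3 744 mm², x = 60 mm, Ī = 1 898 208 mm⁴.
By symmetry the centroid is at mid-width, x̄ = 60 mm.
All pieces are centred on the vertical centroidal axis, so I = ΣĪ (holes subtracted) = 11 061 792 mm⁴.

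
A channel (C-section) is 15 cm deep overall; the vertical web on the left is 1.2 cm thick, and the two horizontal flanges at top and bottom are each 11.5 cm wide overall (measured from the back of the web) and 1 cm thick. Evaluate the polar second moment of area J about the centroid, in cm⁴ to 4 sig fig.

Break the section into simple shapes (no overlaps), measuring from the bottom-left corner of the bounding box.
Web: 1.2 × 15, A = 18 cm², y = 7.5 cm, Ī = 337.5 cm⁴.
Top flange (beyond web): 10.3 × 1, A = 10.3 cm², y = 14.5 cm, Ī = 0.858333 cm⁴.
Bottom flange (beyond web): 10.3 × 1, A = 10.3 cm², y = 0.5 cm, Ī = 0.858333 cm⁴.
By symmetry the centroid is at mid-height, ȳ = 7.5 cm.
Transfer each piece to the centroidal x-axis using Ī + A·d² with d = y − 7.5:
  web: d = 0 cm → contributes +337.5 cm⁴
  top flange (beyond web): d = 7 cm → contributes +505.558 cm⁴
  bottom flange (beyond web): d = -7 cm → contributes +505.558 cm⁴
Total I = 1348.62 cm⁴.
For the y-axis: x̄ = 3.66865 cm.
Repeating about the centroidal y-axis gives I_y = 501.887 cm⁴.
Polar second moment: J = I_x + I_y = 1850.5 cm⁴.

J ≈ 1851 cm⁴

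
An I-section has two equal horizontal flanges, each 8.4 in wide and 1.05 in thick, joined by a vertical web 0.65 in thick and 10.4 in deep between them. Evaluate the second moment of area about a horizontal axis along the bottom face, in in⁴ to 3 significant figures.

Decompose the section into non-overlapping parts with the origin at the bottom-left of its bounding rectangle.
Bottom flange: 8.4 × 1.05, A = 8.82 in², y = 0.525 in, Ī = 0.81034 in⁴.
Web: 0.65 × 10.4, A = 6.76 in², y = 6.25 in, Ī = 60.93 in⁴.
Top flange: 8.4 × 1.05, A = 8.82 in², y = 11.975 in, Ī = 0.81034 in⁴.
Transfer each piece to the base of the section using Ī + A·d² with d = y − 0:
  bottom flange: d = 0.525 in → contributes +3.2414 in⁴
  web: d = 6.25 in → contributes +324.99 in⁴
  top flange: d = 11.975 in → contributes +1265.6 in⁴
Total I = 1593.8 in⁴.

I_base ≈ 1590 in⁴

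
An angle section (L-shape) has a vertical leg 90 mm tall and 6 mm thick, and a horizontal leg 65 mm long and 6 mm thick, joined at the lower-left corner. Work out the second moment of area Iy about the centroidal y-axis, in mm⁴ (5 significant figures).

Decompose the section into non-overlapping parts with the origin at the bottom-left of its bounding rectangle.
Vertical leg: 6 × 90, A = 540 mm², x = 3 mm, Ī = 1 620 mm⁴.
Horizontal leg (remainder): 59 × 6, A = 354 mm², x = 35.5 mm, Ī = 102689.5 mm⁴.
Centroid: x̄ = ΣA·x / ΣA = 15.86913 mm.
Transfer each piece to the centroidal y-axis using Ī + A·d² with d = x − 15.86913:
  vertical leg: d = -12.86913 mm → contributes +91051.8 mm⁴
  horizontal leg (remainder): d = 19.63087 mm → contributes +239110.9 mm⁴
Total I = 330162.7 mm⁴.

Iy ≈ 3.3016 × 10⁵ mm⁴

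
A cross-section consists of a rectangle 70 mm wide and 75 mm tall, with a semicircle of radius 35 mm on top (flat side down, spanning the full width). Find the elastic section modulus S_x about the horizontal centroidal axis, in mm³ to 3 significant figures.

Split into non-overlapping primitives; take the origin at the lower-left of the bounding box.
Rectangular body: 70 × 75, A = 5 250 mm², y = 37.5 mm, Ī = 2 460 938 mm⁴.
Semicircular cap: semicircle r = 35, A = 1924.2 mm², y = 89.854 mm, Ī = 164 704 mm⁴.
Centroid: ȳ = ΣA·y / ΣA = 51.542 mm.
Transfer each piece to the horizontal centroidal axis using Ī + A·d² with d = y − 51.542:
  rectangular body: d = -14.042 mm → contributes +3 496 148 mm⁴
  semicircular cap: d = 38.312 mm → contributes +2 989 141 mm⁴
Total I = 6 485 289 mm⁴.
Extreme fibre distance c = 58.458 mm; S = I/c = 110 940 mm³.

S_x ≈ 1.11 × 10⁵ mm³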